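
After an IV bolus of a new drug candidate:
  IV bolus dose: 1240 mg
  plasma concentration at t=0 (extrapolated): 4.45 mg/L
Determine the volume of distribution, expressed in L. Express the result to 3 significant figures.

279 L

Vd = Dose / C₀ = 1240 / 4.45 = 278.7 L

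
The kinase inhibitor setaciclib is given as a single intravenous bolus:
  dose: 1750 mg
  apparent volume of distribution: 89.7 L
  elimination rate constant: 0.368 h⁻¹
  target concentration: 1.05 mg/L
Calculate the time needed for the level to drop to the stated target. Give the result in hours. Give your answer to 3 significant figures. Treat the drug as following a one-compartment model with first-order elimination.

7.94 h

C₀ = Dose / Vd = 1750 / 89.7 = 19.51 mg/L
t = ln(C₀ / C) / k = ln(19.51 / 1.05) / 0.3680
  = ln(18.58) / 0.3680 = 2.922 / 0.3680 = 7.940 h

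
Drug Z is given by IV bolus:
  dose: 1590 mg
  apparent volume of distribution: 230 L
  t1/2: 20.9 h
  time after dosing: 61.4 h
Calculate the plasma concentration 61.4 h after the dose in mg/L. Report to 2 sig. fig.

C₀ = Dose / Vd = 1590 / 230 = 6.913 mg/L
k = ln2 / t½ = 0.693147 / 20.9 = 0.03316 h⁻¹
C = C₀ · e^(−k·t) = 6.913 × e^(−0.03316 × 61.4)
  = 6.913 × 0.1305 = 0.9021 mg/L

0.90 mg/L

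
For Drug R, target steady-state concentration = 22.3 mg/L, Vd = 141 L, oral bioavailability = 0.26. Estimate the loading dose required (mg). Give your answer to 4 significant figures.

12090 mg

LD = Css × Vd / F = 22.3 × 141 / 0.26 = 12090 mg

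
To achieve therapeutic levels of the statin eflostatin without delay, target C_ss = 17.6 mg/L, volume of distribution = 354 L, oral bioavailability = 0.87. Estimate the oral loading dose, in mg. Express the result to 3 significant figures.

7160 mg

LD = Css × Vd / F = 17.6 × 354 / 0.87 = 7161 mg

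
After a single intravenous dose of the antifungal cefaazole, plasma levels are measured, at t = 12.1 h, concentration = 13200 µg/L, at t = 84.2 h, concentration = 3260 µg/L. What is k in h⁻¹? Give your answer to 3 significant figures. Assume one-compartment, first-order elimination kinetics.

0.0194 h⁻¹

k = ln(C₁/C₂) / (t₂ − t₁) = ln(13200/3260) / (84.2 − 12.1)
  = 1.398 / 72.10 = 0.01939 h⁻¹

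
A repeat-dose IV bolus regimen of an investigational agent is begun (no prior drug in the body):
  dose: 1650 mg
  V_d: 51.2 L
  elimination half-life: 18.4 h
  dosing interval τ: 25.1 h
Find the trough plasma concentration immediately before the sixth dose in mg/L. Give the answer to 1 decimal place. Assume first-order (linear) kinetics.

C₀ per dose = Dose / Vd = 1650 / 51.2 = 32.23 mg/L
k = ln2 / t½ = 0.693147 / 18.4 = 0.03767 h⁻¹
Fraction remaining after one interval: r = e^(−kτ) = e^(−0.03767 × 25.1) = 0.3885
Before dose 6, 5 doses have been given (aged 1τ, 2τ, 3τ, 4τ, 5τ).
C_trough = C₀ × (r + r² + … + r^5) = C₀ × r(1−r^5)/(1−r)
        = 32.23 × 0.3885 × (1 − 0.008850) / (1 − 0.3885) = 20.30 mg/L

20.3 mg/L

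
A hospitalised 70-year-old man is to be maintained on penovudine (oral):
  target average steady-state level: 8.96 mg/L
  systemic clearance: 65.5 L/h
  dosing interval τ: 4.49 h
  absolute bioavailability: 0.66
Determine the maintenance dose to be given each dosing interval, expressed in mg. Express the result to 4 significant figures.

At steady state, F × (Dose/τ) = Css × CL.
Dose = Css × CL × τ / F = 8.96 × 65.50 × 4.49 / 0.66 = 3993 mg

3993 mg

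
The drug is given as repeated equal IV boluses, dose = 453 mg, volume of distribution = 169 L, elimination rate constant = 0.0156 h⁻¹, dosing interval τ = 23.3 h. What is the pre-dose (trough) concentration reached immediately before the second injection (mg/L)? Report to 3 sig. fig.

1.86 mg/L

C₀ per dose = Dose / Vd = 453 / 169 = 2.680 mg/L
Fraction remaining after one interval: r = e^(−kτ) = e^(−0.01560 × 23.3) = 0.6953
Before dose 2, 1 dose has been given (aged 1τ).
C_trough = C₀ × r = 2.680 × 0.6953 = 1.863 mg/L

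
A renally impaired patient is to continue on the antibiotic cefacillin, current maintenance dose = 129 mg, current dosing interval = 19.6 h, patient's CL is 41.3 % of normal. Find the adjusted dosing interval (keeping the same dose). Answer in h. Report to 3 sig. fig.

47.5 h

To keep the same average steady-state level, dosing rate must scale with clearance.
CL ratio = 41.3 / 100 = 0.4130
New interval (same dose) = 19.6 / 0.4130 = 47.46 h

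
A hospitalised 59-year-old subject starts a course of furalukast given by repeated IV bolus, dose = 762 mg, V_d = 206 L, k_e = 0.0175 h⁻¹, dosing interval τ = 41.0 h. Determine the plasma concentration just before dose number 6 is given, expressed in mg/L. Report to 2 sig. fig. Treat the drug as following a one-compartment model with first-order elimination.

3.4 mg/L

C₀ per dose = Dose / Vd = 762 / 206 = 3.699 mg/L
Fraction remaining after one interval: r = e^(−kτ) = e^(−0.01750 × 41.0) = 0.4880
Before dose 6, 5 doses have been given (aged 1τ, 2τ, 3τ, 4τ, 5τ).
C_trough = C₀ × (r + r² + … + r^5) = C₀ × r(1−r^5)/(1−r)
        = 3.699 × 0.4880 × (1 − 0.02768) / (1 − 0.4880) = 3.428 mg/L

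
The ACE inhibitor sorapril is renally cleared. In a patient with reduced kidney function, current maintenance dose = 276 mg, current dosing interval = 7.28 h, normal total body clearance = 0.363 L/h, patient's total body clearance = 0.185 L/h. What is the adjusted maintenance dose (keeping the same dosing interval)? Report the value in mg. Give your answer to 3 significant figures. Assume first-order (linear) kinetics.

To keep the same average steady-state level, dosing rate must scale with clearance.
CL ratio = 0.185 / 0.363 = 0.5096
New dose (same interval) = 276 × 0.5096 = 140.6 mg

141 mg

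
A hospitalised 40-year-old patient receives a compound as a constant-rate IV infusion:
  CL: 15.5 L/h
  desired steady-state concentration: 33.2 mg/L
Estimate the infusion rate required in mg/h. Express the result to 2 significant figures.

510 mg/h

At steady state, infusion rate R₀ = Css × CL = 33.2 × 15.50 = 514.6 mg/h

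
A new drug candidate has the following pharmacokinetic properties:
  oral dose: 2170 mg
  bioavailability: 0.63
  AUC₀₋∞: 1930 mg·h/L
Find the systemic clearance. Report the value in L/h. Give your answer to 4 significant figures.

0.7083 L/h

CL = F·Dose / AUC = 0.63 × 2170 / 1930 = 0.7083 L/h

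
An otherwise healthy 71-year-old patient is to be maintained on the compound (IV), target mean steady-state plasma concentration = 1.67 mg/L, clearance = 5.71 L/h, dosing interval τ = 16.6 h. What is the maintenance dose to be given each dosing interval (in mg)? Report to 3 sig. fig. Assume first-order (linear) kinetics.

158 mg

At steady state, Dose/τ = Css × CL.
Dose = Css × CL × τ = 1.67 × 5.710 × 16.6 = 158.3 mg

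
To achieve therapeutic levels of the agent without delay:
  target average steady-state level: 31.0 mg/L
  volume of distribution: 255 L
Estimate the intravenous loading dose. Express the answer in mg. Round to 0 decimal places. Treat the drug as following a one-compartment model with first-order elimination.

LD = Css × Vd = 31.0 × 255 = 7905 mg

7905 mg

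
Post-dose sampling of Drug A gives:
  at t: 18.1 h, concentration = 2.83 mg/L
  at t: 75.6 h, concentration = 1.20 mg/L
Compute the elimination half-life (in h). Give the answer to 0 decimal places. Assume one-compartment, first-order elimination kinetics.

k = ln(C₁/C₂) / (t₂ − t₁) = ln(2.83/1.20) / (75.6 − 18.1)
  = 0.8580 / 57.50 = 0.01492 h⁻¹
t½ = ln2 / k = 0.693147 / 0.01492 = 46.46 h

46 h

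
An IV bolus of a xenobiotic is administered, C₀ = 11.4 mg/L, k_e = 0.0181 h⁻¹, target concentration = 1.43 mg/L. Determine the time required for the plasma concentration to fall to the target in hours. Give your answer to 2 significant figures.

110 h

t = ln(C₀ / C) / k = ln(11.40 / 1.43) / 0.01810
  = ln(7.972) / 0.01810 = 2.076 / 0.01810 = 114.7 h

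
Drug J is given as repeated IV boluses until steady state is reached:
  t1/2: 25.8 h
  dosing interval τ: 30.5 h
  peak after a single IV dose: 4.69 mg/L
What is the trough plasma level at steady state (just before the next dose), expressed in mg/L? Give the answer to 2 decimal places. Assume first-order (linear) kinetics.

k = ln2 / t½ = 0.693147 / 25.8 = 0.02687 h⁻¹
e^(−kτ) = e^(−0.02687 × 30.5) = 0.4406
Accumulation ratio R = 1 / (1 − e^(−kτ)) = 1 / (1 − 0.4406) = 1.788
Steady-state trough = C₀ × R × e^(−kτ) = 4.69 × 1.788 × 0.4406 = 3.695 mg/L

3.70 mg/L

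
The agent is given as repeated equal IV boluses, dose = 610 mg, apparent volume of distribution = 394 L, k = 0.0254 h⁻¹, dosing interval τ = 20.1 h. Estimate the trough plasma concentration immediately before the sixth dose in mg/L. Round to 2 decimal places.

2.14 mg/L

C₀ per dose = Dose / Vd = 610 / 394 = 1.548 mg/L
Fraction remaining after one interval: r = e^(−kτ) = e^(−0.02540 × 20.1) = 0.6002
Before dose 6, 5 doses have been given (aged 1τ, 2τ, 3τ, 4τ, 5τ).
C_trough = C₀ × (r + r² + … + r^5) = C₀ × r(1−r^5)/(1−r)
        = 1.548 × 0.6002 × (1 − 0.07789) / (1 − 0.6002) = 2.143 mg/L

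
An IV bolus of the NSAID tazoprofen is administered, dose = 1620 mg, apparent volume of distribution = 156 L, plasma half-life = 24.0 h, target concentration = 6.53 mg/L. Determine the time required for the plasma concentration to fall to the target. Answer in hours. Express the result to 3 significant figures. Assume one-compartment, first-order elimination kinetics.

C₀ = Dose / Vd = 1620 / 156 = 10.38 mg/L
k = ln2 / t½ = 0.693147 / 24.0 = 0.02888 h⁻¹
t = ln(C₀ / C) / k = ln(10.38 / 6.53) / 0.02888
  = ln(1.590) / 0.02888 = 0.4637 / 0.02888 = 16.06 h

16.1 h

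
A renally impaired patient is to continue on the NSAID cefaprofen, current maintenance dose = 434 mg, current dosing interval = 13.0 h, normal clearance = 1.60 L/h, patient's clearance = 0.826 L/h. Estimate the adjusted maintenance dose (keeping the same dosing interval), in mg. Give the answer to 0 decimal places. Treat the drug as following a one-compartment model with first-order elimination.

224 mg

To keep the same average steady-state level, dosing rate must scale with clearance.
CL ratio = 0.826 / 1.60 = 0.5163
New dose (same interval) = 434 × 0.5163 = 224.1 mg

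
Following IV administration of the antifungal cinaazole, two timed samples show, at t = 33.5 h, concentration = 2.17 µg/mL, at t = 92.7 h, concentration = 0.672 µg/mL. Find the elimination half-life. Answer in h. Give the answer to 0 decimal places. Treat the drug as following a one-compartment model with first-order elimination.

35 h

k = ln(C₁/C₂) / (t₂ − t₁) = ln(2.17/0.672) / (92.7 − 33.5)
  = 1.172 / 59.20 = 0.01980 h⁻¹
t½ = ln2 / k = 0.693147 / 0.01980 = 35.01 h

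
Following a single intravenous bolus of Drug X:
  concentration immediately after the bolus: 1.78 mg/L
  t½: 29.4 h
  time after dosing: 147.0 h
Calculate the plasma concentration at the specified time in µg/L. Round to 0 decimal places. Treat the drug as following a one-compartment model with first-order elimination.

56 µg/L

k = ln2 / t½ = 0.693147 / 29.4 = 0.02358 h⁻¹
t / t½ = 147.0 / 29.4 = 5 half-lives
C = C₀ × (1/2)^5 = 1.780 × 0.03125 = 0.05563 mg/L
Convert: 0.05563 mg/L × 1000 = 55.63 µg/L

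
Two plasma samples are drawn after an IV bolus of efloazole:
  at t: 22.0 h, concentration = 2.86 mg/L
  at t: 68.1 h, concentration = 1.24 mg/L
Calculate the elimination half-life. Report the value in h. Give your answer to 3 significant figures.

38.2 h

k = ln(C₁/C₂) / (t₂ − t₁) = ln(2.86/1.24) / (68.1 − 22.0)
  = 0.8357 / 46.10 = 0.01813 h⁻¹
t½ = ln2 / k = 0.693147 / 0.01813 = 38.23 h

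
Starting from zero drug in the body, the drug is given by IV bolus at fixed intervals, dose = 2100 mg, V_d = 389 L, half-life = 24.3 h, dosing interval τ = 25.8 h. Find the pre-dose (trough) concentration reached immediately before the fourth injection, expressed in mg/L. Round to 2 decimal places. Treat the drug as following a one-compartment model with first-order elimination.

4.42 mg/L

C₀ per dose = Dose / Vd = 2100 / 389 = 5.398 mg/L
k = ln2 / t½ = 0.693147 / 24.3 = 0.02852 h⁻¹
Fraction remaining after one interval: r = e^(−kτ) = e^(−0.02852 × 25.8) = 0.4791
Before dose 4, 3 doses have been given (aged 1τ, 2τ, 3τ).
C_trough = C₀ × (r + r² + … + r^3) = C₀ × r(1−r^3)/(1−r)
        = 5.398 × 0.4791 × (1 − 0.1100) / (1 − 0.4791) = 4.419 mg/L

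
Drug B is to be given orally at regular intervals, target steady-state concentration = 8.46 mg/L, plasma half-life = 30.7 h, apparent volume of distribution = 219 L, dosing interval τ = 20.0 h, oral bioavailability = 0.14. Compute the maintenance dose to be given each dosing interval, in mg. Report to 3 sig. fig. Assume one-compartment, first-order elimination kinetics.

5980 mg

k = ln2 / t½ = 0.693147 / 30.7 = 0.02258 h⁻¹
CL = k × Vd = 0.02258 × 219 = 4.945 L/h
At steady state, F × (Dose/τ) = Css × CL.
Dose = Css × CL × τ / F = 8.46 × 4.945 × 20.0 / 0.14 = 5976 mg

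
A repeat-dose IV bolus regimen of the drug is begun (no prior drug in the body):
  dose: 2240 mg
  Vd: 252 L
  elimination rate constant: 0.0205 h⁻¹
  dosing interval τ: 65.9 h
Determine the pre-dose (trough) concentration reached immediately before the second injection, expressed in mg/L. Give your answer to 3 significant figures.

2.30 mg/L

C₀ per dose = Dose / Vd = 2240 / 252 = 8.889 mg/L
Fraction remaining after one interval: r = e^(−kτ) = e^(−0.02050 × 65.9) = 0.2590
Before dose 2, 1 dose has been given (aged 1τ).
C_trough = C₀ × r = 8.889 × 0.2590 = 2.302 mg/L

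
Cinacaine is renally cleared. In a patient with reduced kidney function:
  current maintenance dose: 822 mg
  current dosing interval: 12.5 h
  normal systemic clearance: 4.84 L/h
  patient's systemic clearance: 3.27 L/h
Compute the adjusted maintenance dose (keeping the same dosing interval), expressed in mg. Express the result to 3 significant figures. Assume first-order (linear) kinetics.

To keep the same average steady-state level, dosing rate must scale with clearance.
CL ratio = 3.27 / 4.84 = 0.6756
New dose (same interval) = 822 × 0.6756 = 555.3 mg

555 mg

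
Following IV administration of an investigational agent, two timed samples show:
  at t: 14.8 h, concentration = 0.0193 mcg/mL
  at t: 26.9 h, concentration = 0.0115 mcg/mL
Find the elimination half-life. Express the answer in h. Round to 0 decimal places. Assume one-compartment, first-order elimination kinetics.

k = ln(C₁/C₂) / (t₂ − t₁) = ln(0.0193/0.0115) / (26.9 − 14.8)
  = 0.5178 / 12.10 = 0.04279 h⁻¹
t½ = ln2 / k = 0.693147 / 0.04279 = 16.20 h

16 h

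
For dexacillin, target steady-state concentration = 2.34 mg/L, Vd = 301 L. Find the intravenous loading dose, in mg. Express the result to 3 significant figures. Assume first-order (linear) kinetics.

704 mg

LD = Css × Vd = 2.34 × 301 = 704.3 mg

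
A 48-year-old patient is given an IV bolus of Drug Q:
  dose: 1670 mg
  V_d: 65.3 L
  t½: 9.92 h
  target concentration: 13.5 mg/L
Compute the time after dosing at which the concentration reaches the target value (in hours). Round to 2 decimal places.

C₀ = Dose / Vd = 1670 / 65.3 = 25.57 mg/L
k = ln2 / t½ = 0.693147 / 9.92 = 0.06987 h⁻¹
t = ln(C₀ / C) / k = ln(25.57 / 13.5) / 0.06987
  = ln(1.894) / 0.06987 = 0.6387 / 0.06987 = 9.141 h

9.14 h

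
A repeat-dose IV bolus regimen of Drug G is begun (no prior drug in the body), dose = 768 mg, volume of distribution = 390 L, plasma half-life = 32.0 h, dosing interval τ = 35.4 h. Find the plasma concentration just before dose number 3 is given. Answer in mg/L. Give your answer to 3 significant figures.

C₀ per dose = Dose / Vd = 768 / 390 = 1.969 mg/L
k = ln2 / t½ = 0.693147 / 32.0 = 0.02166 h⁻¹
Fraction remaining after one interval: r = e^(−kτ) = e^(−0.02166 × 35.4) = 0.4645
Before dose 3, 2 doses have been given (aged 1τ, 2τ).
C_trough = C₀ × (r + r²) = 1.969 × (0.4645 + 0.2158) = 1.340 mg/L

1.34 mg/L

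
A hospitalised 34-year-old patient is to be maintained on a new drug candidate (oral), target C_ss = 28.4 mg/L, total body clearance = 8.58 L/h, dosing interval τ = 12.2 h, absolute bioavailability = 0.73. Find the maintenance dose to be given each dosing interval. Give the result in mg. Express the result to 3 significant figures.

At steady state, F × (Dose/τ) = Css × CL.
Dose = Css × CL × τ / F = 28.4 × 8.580 × 12.2 / 0.73 = 4072 mg

4070 mg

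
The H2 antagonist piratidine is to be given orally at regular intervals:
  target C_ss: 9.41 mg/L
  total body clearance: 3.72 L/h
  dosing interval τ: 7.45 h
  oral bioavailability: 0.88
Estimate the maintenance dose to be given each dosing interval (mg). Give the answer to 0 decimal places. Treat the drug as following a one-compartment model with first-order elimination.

296 mg

At steady state, F × (Dose/τ) = Css × CL.
Dose = Css × CL × τ / F = 9.41 × 3.720 × 7.45 / 0.88 = 296.4 mg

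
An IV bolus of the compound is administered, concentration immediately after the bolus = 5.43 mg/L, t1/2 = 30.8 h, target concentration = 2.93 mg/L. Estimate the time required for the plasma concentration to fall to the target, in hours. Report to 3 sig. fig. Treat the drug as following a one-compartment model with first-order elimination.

27.4 h

k = ln2 / t½ = 0.693147 / 30.8 = 0.02250 h⁻¹
t = ln(C₀ / C) / k = ln(5.430 / 2.93) / 0.02250
  = ln(1.853) / 0.02250 = 0.6168 / 0.02250 = 27.41 h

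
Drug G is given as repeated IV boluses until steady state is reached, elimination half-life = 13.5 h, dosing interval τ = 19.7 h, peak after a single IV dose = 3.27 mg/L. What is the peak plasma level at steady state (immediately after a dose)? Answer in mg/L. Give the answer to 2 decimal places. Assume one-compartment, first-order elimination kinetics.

5.14 mg/L

k = ln2 / t½ = 0.693147 / 13.5 = 0.05134 h⁻¹
e^(−kτ) = e^(−0.05134 × 19.7) = 0.3637
Accumulation ratio R = 1 / (1 − e^(−kτ)) = 1 / (1 − 0.3637) = 1.572
Steady-state peak = C₀ × R = 3.27 × 1.572 = 5.140 mg/L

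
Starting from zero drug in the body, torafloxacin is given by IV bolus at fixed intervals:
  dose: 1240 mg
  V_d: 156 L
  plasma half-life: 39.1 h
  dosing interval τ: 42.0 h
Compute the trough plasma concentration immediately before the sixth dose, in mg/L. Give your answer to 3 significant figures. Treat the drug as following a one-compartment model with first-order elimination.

7.02 mg/L

C₀ per dose = Dose / Vd = 1240 / 156 = 7.949 mg/L
k = ln2 / t½ = 0.693147 / 39.1 = 0.01773 h⁻¹
Fraction remaining after one interval: r = e^(−kτ) = e^(−0.01773 × 42.0) = 0.4749
Before dose 6, 5 doses have been given (aged 1τ, 2τ, 3τ, 4τ, 5τ).
C_trough = C₀ × (r + r² + … + r^5) = C₀ × r(1−r^5)/(1−r)
        = 7.949 × 0.4749 × (1 − 0.02416) / (1 − 0.4749) = 7.015 mg/L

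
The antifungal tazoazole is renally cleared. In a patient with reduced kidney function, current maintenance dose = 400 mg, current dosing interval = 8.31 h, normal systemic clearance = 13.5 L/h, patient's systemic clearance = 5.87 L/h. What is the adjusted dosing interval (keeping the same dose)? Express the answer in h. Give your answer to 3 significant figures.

To keep the same average steady-state level, dosing rate must scale with clearance.
CL ratio = 5.87 / 13.5 = 0.4348
New interval (same dose) = 8.31 / 0.4348 = 19.11 h

19.1 h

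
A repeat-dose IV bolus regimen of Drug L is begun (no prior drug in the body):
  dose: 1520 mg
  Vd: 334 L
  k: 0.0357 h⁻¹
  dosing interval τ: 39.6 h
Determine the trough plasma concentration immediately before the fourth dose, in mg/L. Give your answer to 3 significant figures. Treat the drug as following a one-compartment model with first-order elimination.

C₀ per dose = Dose / Vd = 1520 / 334 = 4.551 mg/L
Fraction remaining after one interval: r = e^(−kτ) = e^(−0.03570 × 39.6) = 0.2432
Before dose 4, 3 doses have been given (aged 1τ, 2τ, 3τ).
C_trough = C₀ × (r + r² + … + r^3) = C₀ × r(1−r^3)/(1−r)
        = 4.551 × 0.2432 × (1 − 0.01438) / (1 − 0.2432) = 1.441 mg/L

1.44 mg/L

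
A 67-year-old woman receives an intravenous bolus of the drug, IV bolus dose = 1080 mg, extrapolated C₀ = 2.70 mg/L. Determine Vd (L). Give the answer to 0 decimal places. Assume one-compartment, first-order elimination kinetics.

400 L

Vd = Dose / C₀ = 1080 / 2.70 = 400.0 L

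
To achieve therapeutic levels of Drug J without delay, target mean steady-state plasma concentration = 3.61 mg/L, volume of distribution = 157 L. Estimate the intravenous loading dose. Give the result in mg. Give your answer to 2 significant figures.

570 mg

LD = Css × Vd = 3.61 × 157 = 566.8 mg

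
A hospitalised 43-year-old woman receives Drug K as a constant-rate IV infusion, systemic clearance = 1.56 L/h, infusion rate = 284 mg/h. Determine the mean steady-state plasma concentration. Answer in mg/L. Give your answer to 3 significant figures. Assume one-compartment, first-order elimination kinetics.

At steady state Css = R₀ / CL = 284 / 1.560 = 182.1 mg/L

182 mg/L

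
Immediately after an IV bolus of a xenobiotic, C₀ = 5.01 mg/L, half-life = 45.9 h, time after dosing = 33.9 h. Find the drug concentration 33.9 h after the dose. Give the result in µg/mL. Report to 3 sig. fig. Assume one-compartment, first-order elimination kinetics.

k = ln2 / t½ = 0.693147 / 45.9 = 0.01510 h⁻¹
C = C₀ · e^(−k·t) = 5.010 × e^(−0.01510 × 33.9)
  = 5.010 × 0.5994 = 3.003 mg/L
(3.003 mg/L = 3.003 µg/mL)

3.00 µg/mL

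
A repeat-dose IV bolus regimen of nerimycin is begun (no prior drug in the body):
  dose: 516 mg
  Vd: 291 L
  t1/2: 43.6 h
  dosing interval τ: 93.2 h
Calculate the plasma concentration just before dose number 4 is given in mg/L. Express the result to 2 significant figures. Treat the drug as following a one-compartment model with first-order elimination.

C₀ per dose = Dose / Vd = 516 / 291 = 1.773 mg/L
k = ln2 / t½ = 0.693147 / 43.6 = 0.01590 h⁻¹
Fraction remaining after one interval: r = e^(−kτ) = e^(−0.01590 × 93.2) = 0.2272
Before dose 4, 3 doses have been given (aged 1τ, 2τ, 3τ).
C_trough = C₀ × (r + r² + … + r^3) = C₀ × r(1−r^3)/(1−r)
        = 1.773 × 0.2272 × (1 − 0.01173) / (1 − 0.2272) = 0.5151 mg/L

0.52 mg/L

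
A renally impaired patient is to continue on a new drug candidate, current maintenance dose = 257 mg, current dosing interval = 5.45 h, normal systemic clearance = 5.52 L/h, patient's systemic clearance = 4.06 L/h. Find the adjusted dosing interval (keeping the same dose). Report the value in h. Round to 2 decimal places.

To keep the same average steady-state level, dosing rate must scale with clearance.
CL ratio = 4.06 / 5.52 = 0.7355
New interval (same dose) = 5.45 / 0.7355 = 7.410 h

7.41 h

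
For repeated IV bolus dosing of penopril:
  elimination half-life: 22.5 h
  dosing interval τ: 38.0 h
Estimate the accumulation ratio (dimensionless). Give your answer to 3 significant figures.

k = ln2 / t½ = 0.693147 / 22.5 = 0.03081 h⁻¹
e^(−kτ) = e^(−0.03081 × 38.0) = 0.3101
Accumulation ratio R = 1 / (1 − e^(−kτ)) = 1 / (1 − 0.3101) = 1.449

1.45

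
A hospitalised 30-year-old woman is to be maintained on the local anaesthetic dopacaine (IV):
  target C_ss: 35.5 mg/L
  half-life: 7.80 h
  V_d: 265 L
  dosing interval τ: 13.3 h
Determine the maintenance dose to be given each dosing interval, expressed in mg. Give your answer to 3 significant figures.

k = ln2 / t½ = 0.693147 / 7.80 = 0.08887 h⁻¹
CL = k × Vd = 0.08887 × 265 = 23.55 L/h
At steady state, Dose/τ = Css × CL.
Dose = Css × CL × τ = 35.5 × 23.55 × 13.3 = 11120 mg

11100 mg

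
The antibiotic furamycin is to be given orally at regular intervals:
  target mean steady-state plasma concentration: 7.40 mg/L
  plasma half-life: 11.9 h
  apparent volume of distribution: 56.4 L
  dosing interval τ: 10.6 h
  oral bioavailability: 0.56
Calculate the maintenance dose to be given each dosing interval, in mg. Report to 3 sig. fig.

460 mg

k = ln2 / t½ = 0.693147 / 11.9 = 0.05825 h⁻¹
CL = k × Vd = 0.05825 × 56.4 = 3.285 L/h
At steady state, F × (Dose/τ) = Css × CL.
Dose = Css × CL × τ / F = 7.40 × 3.285 × 10.6 / 0.56 = 460.1 mg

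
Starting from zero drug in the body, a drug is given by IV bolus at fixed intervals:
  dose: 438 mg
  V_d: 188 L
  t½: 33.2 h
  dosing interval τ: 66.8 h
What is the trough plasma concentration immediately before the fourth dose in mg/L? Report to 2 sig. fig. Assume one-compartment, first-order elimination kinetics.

C₀ per dose = Dose / Vd = 438 / 188 = 2.330 mg/L
k = ln2 / t½ = 0.693147 / 33.2 = 0.02088 h⁻¹
Fraction remaining after one interval: r = e^(−kτ) = e^(−0.02088 × 66.8) = 0.2479
Before dose 4, 3 doses have been given (aged 1τ, 2τ, 3τ).
C_trough = C₀ × (r + r² + … + r^3) = C₀ × r(1−r^3)/(1−r)
        = 2.330 × 0.2479 × (1 − 0.01523) / (1 − 0.2479) = 0.7563 mg/L

0.76 mg/L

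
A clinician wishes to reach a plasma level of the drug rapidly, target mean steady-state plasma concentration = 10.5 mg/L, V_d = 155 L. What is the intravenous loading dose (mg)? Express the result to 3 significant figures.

1630 mg

LD = Css × Vd = 10.5 × 155 = 1628 mg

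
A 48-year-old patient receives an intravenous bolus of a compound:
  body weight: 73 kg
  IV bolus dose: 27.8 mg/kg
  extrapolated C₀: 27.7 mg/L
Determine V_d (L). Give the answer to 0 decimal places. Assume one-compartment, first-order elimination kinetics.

Dose = 27.8 × 73 = 2029 mg
Vd = Dose / C₀ = 2029 / 27.7 = 73.25 L

73 L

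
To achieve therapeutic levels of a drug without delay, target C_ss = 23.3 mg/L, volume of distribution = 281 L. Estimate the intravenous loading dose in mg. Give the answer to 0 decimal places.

LD = Css × Vd = 23.3 × 281 = 6547 mg

6547 mg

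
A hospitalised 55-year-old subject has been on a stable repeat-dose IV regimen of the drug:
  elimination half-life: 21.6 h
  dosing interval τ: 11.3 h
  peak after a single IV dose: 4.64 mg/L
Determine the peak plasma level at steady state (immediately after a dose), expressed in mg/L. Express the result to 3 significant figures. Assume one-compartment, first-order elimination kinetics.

k = ln2 / t½ = 0.693147 / 21.6 = 0.03209 h⁻¹
e^(−kτ) = e^(−0.03209 × 11.3) = 0.6959
Accumulation ratio R = 1 / (1 − e^(−kτ)) = 1 / (1 − 0.6959) = 3.288
Steady-state peak = C₀ × R = 4.64 × 3.288 = 15.26 mg/L

15.3 mg/L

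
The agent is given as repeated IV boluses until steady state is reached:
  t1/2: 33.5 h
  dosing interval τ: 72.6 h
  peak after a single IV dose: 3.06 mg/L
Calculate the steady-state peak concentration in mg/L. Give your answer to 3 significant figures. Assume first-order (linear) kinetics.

3.94 mg/L

k = ln2 / t½ = 0.693147 / 33.5 = 0.02069 h⁻¹
e^(−kτ) = e^(−0.02069 × 72.6) = 0.2227
Accumulation ratio R = 1 / (1 − e^(−kτ)) = 1 / (1 − 0.2227) = 1.287
Steady-state peak = C₀ × R = 3.06 × 1.287 = 3.938 mg/L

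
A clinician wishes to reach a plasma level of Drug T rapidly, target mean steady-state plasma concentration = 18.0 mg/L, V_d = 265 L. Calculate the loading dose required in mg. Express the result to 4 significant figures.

4770 mg

LD = Css × Vd = 18.0 × 265 = 4770 mg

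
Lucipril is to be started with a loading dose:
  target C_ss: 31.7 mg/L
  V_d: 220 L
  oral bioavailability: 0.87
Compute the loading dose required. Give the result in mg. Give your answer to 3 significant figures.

LD = Css × Vd / F = 31.7 × 220 / 0.87 = 8016 mg

8020 mg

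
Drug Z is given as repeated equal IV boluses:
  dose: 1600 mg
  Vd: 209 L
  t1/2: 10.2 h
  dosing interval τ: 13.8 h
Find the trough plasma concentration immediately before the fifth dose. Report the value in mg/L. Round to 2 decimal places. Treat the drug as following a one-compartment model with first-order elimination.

4.81 mg/L

C₀ per dose = Dose / Vd = 1600 / 209 = 7.656 mg/L
k = ln2 / t½ = 0.693147 / 10.2 = 0.06796 h⁻¹
Fraction remaining after one interval: r = e^(−kτ) = e^(−0.06796 × 13.8) = 0.3915
Before dose 5, 4 doses have been given (aged 1τ, 2τ, 3τ, 4τ).
C_trough = C₀ × (r + r² + … + r^4) = C₀ × r(1−r^4)/(1−r)
        = 7.656 × 0.3915 × (1 − 0.02349) / (1 − 0.3915) = 4.810 mg/L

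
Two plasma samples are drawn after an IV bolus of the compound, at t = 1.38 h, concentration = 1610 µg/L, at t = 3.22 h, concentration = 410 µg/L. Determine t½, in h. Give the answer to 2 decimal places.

k = ln(C₁/C₂) / (t₂ − t₁) = ln(1610/410) / (3.22 − 1.38)
  = 1.368 / 1.840 = 0.7435 h⁻¹
t½ = ln2 / k = 0.693147 / 0.7435 = 0.9323 h

0.93 h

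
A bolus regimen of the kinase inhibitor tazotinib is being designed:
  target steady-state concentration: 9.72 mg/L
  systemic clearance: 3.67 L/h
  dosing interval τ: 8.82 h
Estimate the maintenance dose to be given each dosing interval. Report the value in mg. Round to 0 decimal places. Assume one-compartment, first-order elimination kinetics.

315 mg

At steady state, Dose/τ = Css × CL.
Dose = Css × CL × τ = 9.72 × 3.670 × 8.82 = 314.6 mg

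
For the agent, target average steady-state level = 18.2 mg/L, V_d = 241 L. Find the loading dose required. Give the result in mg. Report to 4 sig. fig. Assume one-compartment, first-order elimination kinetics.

4386 mg

LD = Css × Vd = 18.2 × 241 = 4386 mg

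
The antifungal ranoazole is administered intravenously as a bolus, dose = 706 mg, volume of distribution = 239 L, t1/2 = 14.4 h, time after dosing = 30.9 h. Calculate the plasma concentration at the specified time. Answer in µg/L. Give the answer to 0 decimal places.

C₀ = Dose / Vd = 706.0 / 239 = 2.954 mg/L
k = ln2 / t½ = 0.693147 / 14.4 = 0.04814 h⁻¹
C = C₀ · e^(−k·t) = 2.954 × e^(−0.04814 × 30.9)
  = 2.954 × 0.2259 = 0.6673 mg/L
Convert: 0.6673 mg/L × 1000 = 667.3 µg/L

667 µg/L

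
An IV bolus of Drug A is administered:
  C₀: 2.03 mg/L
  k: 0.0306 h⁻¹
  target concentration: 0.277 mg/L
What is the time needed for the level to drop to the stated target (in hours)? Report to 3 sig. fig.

t = ln(C₀ / C) / k = ln(2.030 / 0.277) / 0.03060
  = ln(7.329) / 0.03060 = 1.992 / 0.03060 = 65.10 h

65.1 h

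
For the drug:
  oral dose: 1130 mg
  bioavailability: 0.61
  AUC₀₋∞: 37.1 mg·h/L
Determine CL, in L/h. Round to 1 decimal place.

CL = F·Dose / AUC = 0.61 × 1130 / 37.1 = 18.58 L/h

18.6 L/h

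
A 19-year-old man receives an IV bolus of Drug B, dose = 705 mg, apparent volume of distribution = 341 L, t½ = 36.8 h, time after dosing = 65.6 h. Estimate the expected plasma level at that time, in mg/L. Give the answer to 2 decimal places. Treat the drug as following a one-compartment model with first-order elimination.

0.60 mg/L

C₀ = Dose / Vd = 705.0 / 341 = 2.067 mg/L
k = ln2 / t½ = 0.693147 / 36.8 = 0.01884 h⁻¹
C = C₀ · e^(−k·t) = 2.067 × e^(−0.01884 × 65.6)
  = 2.067 × 0.2906 = 0.6007 mg/L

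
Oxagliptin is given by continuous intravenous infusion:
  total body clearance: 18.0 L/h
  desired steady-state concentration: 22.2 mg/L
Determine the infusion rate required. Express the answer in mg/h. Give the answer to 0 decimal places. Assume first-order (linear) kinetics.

At steady state, infusion rate R₀ = Css × CL = 22.2 × 18.00 = 399.6 mg/h

400 mg/h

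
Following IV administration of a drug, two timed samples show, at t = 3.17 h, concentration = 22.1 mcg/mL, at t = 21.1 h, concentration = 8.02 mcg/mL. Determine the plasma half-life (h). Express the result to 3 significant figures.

12.3 h

k = ln(C₁/C₂) / (t₂ − t₁) = ln(22.1/8.02) / (21.1 − 3.17)
  = 1.014 / 17.93 = 0.05655 h⁻¹
t½ = ln2 / k = 0.693147 / 0.05655 = 12.26 h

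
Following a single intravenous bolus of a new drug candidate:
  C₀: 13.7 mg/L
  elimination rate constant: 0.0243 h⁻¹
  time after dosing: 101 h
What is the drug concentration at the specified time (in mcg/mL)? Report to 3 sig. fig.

1.18 mcg/mL

C = C₀ · e^(−k·t) = 13.70 × e^(−0.02430 × 101)
  = 13.70 × 0.08592 = 1.177 mg/L
(1.177 mg/L = 1.177 mcg/mL)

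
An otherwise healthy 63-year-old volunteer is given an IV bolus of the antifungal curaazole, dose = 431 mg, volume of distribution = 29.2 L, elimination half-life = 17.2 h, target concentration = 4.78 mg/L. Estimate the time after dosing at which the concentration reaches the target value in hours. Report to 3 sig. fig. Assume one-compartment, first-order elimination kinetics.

28.0 h

C₀ = Dose / Vd = 431.0 / 29.2 = 14.76 mg/L
k = ln2 / t½ = 0.693147 / 17.2 = 0.04030 h⁻¹
t = ln(C₀ / C) / k = ln(14.76 / 4.78) / 0.04030
  = ln(3.088) / 0.04030 = 1.128 / 0.04030 = 27.99 h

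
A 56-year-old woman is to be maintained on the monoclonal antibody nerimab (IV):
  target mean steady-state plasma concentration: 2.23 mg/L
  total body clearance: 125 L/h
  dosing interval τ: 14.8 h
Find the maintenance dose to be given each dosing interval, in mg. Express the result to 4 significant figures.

4126 mg

At steady state, Dose/τ = Css × CL.
Dose = Css × CL × τ = 2.23 × 125.0 × 14.8 = 4126 mg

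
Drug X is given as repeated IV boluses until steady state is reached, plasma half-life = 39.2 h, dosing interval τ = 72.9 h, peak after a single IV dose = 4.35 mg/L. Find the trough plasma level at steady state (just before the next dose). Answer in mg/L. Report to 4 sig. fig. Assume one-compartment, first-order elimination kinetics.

1.654 mg/L

k = ln2 / t½ = 0.693147 / 39.2 = 0.01768 h⁻¹
e^(−kτ) = e^(−0.01768 × 72.9) = 0.2756
Accumulation ratio R = 1 / (1 − e^(−kτ)) = 1 / (1 − 0.2756) = 1.380
Steady-state trough = C₀ × R × e^(−kτ) = 4.35 × 1.380 × 0.2756 = 1.654 mg/L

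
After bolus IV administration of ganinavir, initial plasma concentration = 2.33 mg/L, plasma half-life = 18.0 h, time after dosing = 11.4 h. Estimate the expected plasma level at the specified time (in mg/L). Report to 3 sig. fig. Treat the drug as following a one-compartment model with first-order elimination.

1.50 mg/L

k = ln2 / t½ = 0.693147 / 18.0 = 0.03851 h⁻¹
C = C₀ · e^(−k·t) = 2.330 × e^(−0.03851 × 11.4)
  = 2.330 × 0.6447 = 1.502 mg/L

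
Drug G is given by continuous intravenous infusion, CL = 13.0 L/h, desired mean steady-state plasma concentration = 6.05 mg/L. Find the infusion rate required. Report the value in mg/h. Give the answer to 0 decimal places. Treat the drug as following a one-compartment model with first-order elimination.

79 mg/h

At steady state, infusion rate R₀ = Css × CL = 6.05 × 13.00 = 78.65 mg/h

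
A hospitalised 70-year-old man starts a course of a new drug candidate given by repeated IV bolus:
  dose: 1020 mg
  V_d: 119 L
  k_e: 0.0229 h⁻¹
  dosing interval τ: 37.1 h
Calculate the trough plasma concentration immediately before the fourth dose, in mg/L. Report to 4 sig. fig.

C₀ per dose = Dose / Vd = 1020 / 119 = 8.571 mg/L
Fraction remaining after one interval: r = e^(−kτ) = e^(−0.02290 × 37.1) = 0.4276
Before dose 4, 3 doses have been given (aged 1τ, 2τ, 3τ).
C_trough = C₀ × (r + r² + … + r^3) = C₀ × r(1−r^3)/(1−r)
        = 8.571 × 0.4276 × (1 − 0.07818) / (1 − 0.4276) = 5.902 mg/L

5.902 mg/L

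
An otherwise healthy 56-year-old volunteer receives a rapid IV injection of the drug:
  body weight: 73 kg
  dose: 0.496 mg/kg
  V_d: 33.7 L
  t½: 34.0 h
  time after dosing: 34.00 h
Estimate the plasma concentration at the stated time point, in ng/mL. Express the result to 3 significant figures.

Total dose = 0.496 × 73 = 36.21 mg
C₀ = Dose / Vd = 36.21 / 33.7 = 1.074 mg/L
k = ln2 / t½ = 0.693147 / 34.0 = 0.02039 h⁻¹
t / t½ = 34.00 / 34.0 = 1 half-lives
C = C₀ × (1/2)^1 = 1.074 × 0.5000 = 0.5370 mg/L
Convert: 0.5370 mg/L × 1000 = 537.0 ng/mL

537 ng/mL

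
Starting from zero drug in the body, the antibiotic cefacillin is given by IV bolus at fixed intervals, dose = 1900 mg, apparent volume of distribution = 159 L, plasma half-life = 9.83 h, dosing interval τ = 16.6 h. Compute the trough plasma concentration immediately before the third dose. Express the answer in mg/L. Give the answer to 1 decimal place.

C₀ per dose = Dose / Vd = 1900 / 159 = 11.95 mg/L
k = ln2 / t½ = 0.693147 / 9.83 = 0.07051 h⁻¹
Fraction remaining after one interval: r = e^(−kτ) = e^(−0.07051 × 16.6) = 0.3102
Before dose 3, 2 doses have been given (aged 1τ, 2τ).
C_trough = C₀ × (r + r²) = 11.95 × (0.3102 + 0.09622) = 4.857 mg/L

4.9 mg/L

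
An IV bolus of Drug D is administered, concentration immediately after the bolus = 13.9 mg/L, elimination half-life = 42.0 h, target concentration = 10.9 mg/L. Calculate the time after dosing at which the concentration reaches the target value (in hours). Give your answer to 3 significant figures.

14.7 h

k = ln2 / t½ = 0.693147 / 42.0 = 0.01650 h⁻¹
t = ln(C₀ / C) / k = ln(13.90 / 10.9) / 0.01650
  = ln(1.275) / 0.01650 = 0.2429 / 0.01650 = 14.72 h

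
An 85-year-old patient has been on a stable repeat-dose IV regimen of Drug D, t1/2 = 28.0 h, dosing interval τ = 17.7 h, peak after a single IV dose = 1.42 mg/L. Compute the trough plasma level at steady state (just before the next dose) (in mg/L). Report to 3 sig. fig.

k = ln2 / t½ = 0.693147 / 28.0 = 0.02476 h⁻¹
e^(−kτ) = e^(−0.02476 × 17.7) = 0.6452
Accumulation ratio R = 1 / (1 − e^(−kτ)) = 1 / (1 − 0.6452) = 2.818
Steady-state trough = C₀ × R × e^(−kτ) = 1.42 × 2.818 × 0.6452 = 2.582 mg/L

2.58 mg/L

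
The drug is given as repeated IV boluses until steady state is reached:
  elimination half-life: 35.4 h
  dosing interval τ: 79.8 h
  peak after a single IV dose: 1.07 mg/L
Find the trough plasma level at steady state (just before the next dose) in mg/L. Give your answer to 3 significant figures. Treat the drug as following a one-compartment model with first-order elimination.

k = ln2 / t½ = 0.693147 / 35.4 = 0.01958 h⁻¹
e^(−kτ) = e^(−0.01958 × 79.8) = 0.2096
Accumulation ratio R = 1 / (1 − e^(−kτ)) = 1 / (1 − 0.2096) = 1.265
Steady-state trough = C₀ × R × e^(−kτ) = 1.07 × 1.265 × 0.2096 = 0.2837 mg/L

0.284 mg/L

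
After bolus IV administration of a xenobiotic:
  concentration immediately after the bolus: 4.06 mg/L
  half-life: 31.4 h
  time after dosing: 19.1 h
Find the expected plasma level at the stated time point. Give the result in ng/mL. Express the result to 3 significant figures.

k = ln2 / t½ = 0.693147 / 31.4 = 0.02207 h⁻¹
C = C₀ · e^(−k·t) = 4.060 × e^(−0.02207 × 19.1)
  = 4.060 × 0.6560 = 2.663 mg/L
Convert: 2.663 mg/L × 1000 = 2663 ng/mL

2660 ng/mL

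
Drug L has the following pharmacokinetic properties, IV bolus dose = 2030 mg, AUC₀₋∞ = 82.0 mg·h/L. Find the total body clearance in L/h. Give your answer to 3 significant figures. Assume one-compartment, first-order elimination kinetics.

CL = Dose / AUC = 2030 / 82.0 = 24.76 L/h

24.8 L/h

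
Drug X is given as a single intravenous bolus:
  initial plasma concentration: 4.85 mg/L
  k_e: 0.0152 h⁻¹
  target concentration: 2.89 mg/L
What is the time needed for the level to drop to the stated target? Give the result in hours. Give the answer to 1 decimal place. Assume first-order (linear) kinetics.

t = ln(C₀ / C) / k = ln(4.850 / 2.89) / 0.01520
  = ln(1.678) / 0.01520 = 0.5176 / 0.01520 = 34.05 h

34.1 h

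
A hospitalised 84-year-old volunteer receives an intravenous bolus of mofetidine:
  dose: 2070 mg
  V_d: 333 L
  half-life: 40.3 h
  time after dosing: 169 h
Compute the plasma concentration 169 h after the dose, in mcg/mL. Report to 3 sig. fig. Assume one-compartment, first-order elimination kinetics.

C₀ = Dose / Vd = 2070 / 333 = 6.216 mg/L
k = ln2 / t½ = 0.693147 / 40.3 = 0.01720 h⁻¹
C = C₀ · e^(−k·t) = 6.216 × e^(−0.01720 × 169)
  = 6.216 × 0.05465 = 0.3397 mg/L
(0.3397 mg/L = 0.3397 mcg/mL)

0.340 mcg/mL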